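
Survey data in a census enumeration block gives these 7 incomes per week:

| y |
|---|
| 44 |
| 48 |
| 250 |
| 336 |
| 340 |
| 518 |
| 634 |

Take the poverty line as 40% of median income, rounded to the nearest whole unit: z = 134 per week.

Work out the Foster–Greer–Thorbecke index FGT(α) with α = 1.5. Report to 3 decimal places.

0.152

Below z: 44, 48 (q = 2 of N = 7).
Relative gaps: (134−44)/134 = 0.6716; (134−48)/134 = 0.6418.
Raised to α = 1.5: 0.55044; 0.51415.
Sum = 1.064586; FGT(1.5) = 1.064586 / 7 = 0.152.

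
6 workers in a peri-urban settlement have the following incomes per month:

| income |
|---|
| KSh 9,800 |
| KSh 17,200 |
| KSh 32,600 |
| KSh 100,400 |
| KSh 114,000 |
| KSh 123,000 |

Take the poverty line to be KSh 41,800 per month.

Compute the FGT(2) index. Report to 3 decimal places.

Incomes under z: KSh 9,800, KSh 17,200, KSh 32,600 (q = 3 of N = 6).
Gap ratios (z−y)/z: (41800−9800)/41800 = 0.7656; (41800−17200)/41800 = 0.5885; (41800−32600)/41800 = 0.2201.
Squared: 0.5861; 0.3464; 0.0484.
Sum = 0.980861; P₂ = 0.980861 / 6 = 0.163.

0.163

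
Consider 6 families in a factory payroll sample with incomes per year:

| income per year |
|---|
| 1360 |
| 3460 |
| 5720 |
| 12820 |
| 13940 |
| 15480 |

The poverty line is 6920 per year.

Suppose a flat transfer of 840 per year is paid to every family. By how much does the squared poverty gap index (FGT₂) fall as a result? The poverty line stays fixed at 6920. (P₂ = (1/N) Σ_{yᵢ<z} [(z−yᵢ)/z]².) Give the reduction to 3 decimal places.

Before: below the line — 1360, 3460, 5720; squared poverty gap index (FGT₂) = 0.15427.
After the 840 transfer: below the line — 2200, 4300, 6560; squared poverty gap index (FGT₂) = 0.10188.
Reduction = 0.15427 − 0.10188 = 0.052.

0.052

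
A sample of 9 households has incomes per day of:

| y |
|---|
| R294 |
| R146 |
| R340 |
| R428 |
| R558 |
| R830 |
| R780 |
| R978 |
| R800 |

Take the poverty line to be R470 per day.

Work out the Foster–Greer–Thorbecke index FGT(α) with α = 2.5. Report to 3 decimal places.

0.058

Below z: R146, R294, R340, R428 (q = 4 of N = 9).
Relative gaps: (470−146)/470 = 0.6894; (470−294)/470 = 0.3745; (470−340)/470 = 0.2766; (470−428)/470 = 0.0894.
Raised to α = 2.5: 0.39456; 0.08581; 0.04024; 0.00239.
Sum = 0.522997; FGT(2.5) = 0.522997 / 9 = 0.058.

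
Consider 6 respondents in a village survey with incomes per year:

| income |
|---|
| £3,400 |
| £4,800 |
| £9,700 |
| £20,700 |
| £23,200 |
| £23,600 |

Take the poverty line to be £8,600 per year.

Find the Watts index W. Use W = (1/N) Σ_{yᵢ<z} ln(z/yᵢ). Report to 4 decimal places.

0.2519

Incomes under z: £3,400, £4,800 (q = 2 of N = 6).
Log shortfalls: ln(8600/3400) = 0.9280; ln(8600/4800) = 0.5831.
W = 1.511133 / 6 = 0.2519.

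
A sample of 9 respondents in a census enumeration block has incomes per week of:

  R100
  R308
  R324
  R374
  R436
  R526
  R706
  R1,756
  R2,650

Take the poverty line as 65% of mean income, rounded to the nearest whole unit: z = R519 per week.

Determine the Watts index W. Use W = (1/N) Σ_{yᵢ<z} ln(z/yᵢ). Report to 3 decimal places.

0.349

Poor units: R100, R308, R324, R374, R436 (q = 5 of N = 9).
Log gaps: ln(519/100) = 1.6467; ln(519/308) = 0.5218; ln(519/324) = 0.4712; ln(519/374) = 0.3276; ln(519/436) = 0.1743.
W = 3.141608 / 9 = 0.349.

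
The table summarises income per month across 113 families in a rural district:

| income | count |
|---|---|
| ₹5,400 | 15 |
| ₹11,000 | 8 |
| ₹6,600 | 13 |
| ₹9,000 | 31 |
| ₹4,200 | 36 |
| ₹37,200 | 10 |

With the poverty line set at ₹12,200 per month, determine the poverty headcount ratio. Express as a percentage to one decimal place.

91.2%

103 of the 113 families have income below ₹12,200.
H = 103/113 = 91.2%.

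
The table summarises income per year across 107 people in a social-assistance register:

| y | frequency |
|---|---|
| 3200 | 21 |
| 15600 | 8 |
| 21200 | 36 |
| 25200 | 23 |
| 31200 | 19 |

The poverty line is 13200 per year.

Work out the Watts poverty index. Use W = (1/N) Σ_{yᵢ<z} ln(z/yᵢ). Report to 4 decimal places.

Below z: 21×3200 (q = 21 of N = 107).
Log shortfalls: ln(13200/3200) = 1.4171 (×21).
W = 29.758386 / 107 = 0.2781.

0.2781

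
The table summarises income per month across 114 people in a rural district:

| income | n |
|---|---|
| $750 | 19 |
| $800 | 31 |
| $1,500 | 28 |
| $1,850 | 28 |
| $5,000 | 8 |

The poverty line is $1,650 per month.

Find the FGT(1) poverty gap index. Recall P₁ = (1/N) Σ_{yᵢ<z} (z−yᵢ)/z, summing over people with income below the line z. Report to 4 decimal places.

Below the line: 19×$750, 31×$800, 28×$1,500 (q = 78 of N = 114).
Shortfall ratios: (1650−750)/1650 = 0.5455 (×19); (1650−800)/1650 = 0.5152 (×31); (1650−1500)/1650 = 0.0909 (×28).
Σ = 28.878788. Dividing by the full population N = 114 gives P₁ = 0.2533.

0.2533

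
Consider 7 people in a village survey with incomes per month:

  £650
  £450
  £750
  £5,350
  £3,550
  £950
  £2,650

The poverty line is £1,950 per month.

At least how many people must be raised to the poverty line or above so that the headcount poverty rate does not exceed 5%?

4

Currently q = 4 of N = 7 are below the line (H = 0.571).
A headcount ratio of at most 5% allows at most ⌊0.05 × 7⌋ = 0 poor people.
So at least 4 − 0 = 4 must be lifted.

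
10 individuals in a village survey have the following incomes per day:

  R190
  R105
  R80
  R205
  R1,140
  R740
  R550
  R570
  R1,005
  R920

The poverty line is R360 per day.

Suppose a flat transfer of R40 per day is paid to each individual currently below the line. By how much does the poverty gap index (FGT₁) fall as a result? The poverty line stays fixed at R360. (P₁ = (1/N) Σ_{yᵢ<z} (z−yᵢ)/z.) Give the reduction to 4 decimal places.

Before: below the line — R80, R105, R190, R205; poverty gap index (FGT₁) = 0.238889.
After the R40 transfer: below the line — R120, R145, R230, R245; poverty gap index (FGT₁) = 0.194444.
Reduction = 0.238889 − 0.194444 = 0.0444.

0.0444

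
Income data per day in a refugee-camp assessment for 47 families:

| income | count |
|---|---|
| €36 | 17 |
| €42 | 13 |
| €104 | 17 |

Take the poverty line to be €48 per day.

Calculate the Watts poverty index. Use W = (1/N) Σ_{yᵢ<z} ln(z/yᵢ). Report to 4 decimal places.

0.1410

Poor units: 17×€36, 13×€42 (q = 30 of N = 47).
Log gaps: ln(48/36) = 0.2877 (×17); ln(48/42) = 0.1335 (×13).
W = 6.626503 / 47 = 0.1410.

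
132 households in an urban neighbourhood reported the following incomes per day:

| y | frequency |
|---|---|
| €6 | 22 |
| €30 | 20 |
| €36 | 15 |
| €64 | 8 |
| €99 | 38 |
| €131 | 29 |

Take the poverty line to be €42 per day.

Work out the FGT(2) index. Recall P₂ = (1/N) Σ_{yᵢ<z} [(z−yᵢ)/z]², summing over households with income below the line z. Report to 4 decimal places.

0.1371

Below z: 22×€6, 20×€30, 15×€36 (q = 57 of N = 132).
Gap ratios (z−y)/z: (42−6)/42 = 0.8571 (×22); (42−30)/42 = 0.2857 (×20); (42−36)/42 = 0.1429 (×15).
Squared: 0.7347 (×22); 0.0816 (×20); 0.0204 (×15).
Sum = 18.102041; P₂ = 18.102041 / 132 = 0.1371.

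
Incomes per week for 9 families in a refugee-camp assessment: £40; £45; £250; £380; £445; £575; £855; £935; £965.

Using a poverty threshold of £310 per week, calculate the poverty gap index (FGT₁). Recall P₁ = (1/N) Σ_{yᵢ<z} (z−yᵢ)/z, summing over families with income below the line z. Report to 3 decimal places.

Poor units: £40, £45, £250 (q = 3 of N = 9).
Relative gaps: (310−40)/310 = 0.8710; (310−45)/310 = 0.8548; (310−250)/310 = 0.1935.
Σ = 1.919355. Dividing by the full population N = 9 gives P₁ = 0.213.

0.213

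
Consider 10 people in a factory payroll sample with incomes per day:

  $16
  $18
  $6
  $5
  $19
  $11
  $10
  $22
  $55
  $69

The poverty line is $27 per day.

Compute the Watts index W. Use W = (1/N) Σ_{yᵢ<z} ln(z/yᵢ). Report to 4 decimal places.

Below the line: $5, $6, $10, $11, $16, $18, $19, $22 (q = 8 of N = 10).
Log gaps: ln(27/5) = 1.6864; ln(27/6) = 1.5041; ln(27/10) = 0.9933; ln(27/11) = 0.8979; ln(27/16) = 0.5232; ln(27/18) = 0.4055; ln(27/19) = 0.3514; ln(27/22) = 0.2048.
W = 6.566575 / 10 = 0.6567.

0.6567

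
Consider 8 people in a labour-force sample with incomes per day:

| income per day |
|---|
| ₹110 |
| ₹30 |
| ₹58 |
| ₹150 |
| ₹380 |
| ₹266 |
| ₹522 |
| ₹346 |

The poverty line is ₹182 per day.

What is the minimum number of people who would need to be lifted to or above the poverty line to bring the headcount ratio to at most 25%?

2

Currently q = 4 of N = 8 are below the line (H = 0.500).
A headcount ratio of at most 25% allows at most ⌊0.25 × 8⌋ = 2 poor people.
So at least 4 − 2 = 2 must be lifted.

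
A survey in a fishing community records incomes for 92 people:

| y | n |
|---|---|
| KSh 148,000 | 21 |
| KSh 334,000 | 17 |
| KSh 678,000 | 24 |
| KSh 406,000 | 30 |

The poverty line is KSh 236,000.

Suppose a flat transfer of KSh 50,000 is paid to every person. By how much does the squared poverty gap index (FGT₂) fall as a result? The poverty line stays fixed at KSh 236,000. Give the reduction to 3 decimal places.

0.026

Before: below the line — 21×KSh 148,000; squared poverty gap index (FGT₂) = 0.03174.
After the KSh 50,000 transfer: below the line — 21×KSh 198,000; squared poverty gap index (FGT₂) = 0.00592.
Reduction = 0.03174 − 0.00592 = 0.026.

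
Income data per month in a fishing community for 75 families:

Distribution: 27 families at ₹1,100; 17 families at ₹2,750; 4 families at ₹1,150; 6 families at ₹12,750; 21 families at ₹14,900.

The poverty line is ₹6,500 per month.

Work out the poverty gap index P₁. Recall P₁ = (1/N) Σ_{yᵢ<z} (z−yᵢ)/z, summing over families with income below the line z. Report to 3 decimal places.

Below the line: 27×₹1,100, 4×₹1,150, 17×₹2,750 (q = 48 of N = 75).
Shortfall ratios: (6500−1100)/6500 = 0.8308 (×27); (6500−1150)/6500 = 0.8231 (×4); (6500−2750)/6500 = 0.5769 (×17).
Sum of shortfalls = 35.530769; P₁ averages over all N: 35.530769 / 75 = 0.474.

0.474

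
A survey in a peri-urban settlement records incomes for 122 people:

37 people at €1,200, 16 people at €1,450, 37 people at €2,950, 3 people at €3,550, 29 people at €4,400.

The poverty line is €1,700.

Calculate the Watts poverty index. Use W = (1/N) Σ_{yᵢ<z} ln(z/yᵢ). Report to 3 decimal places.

0.126

Poor units: 37×€1,200, 16×€1,450 (q = 53 of N = 122).
Log gaps: ln(1700/1200) = 0.3483 (×37); ln(1700/1450) = 0.1591 (×16).
W = 15.432383 / 122 = 0.126.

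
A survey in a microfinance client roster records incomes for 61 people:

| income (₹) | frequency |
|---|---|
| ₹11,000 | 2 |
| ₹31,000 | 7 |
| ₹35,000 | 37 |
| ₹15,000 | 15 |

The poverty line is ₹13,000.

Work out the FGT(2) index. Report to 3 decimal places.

0.001

Poor units: 2×₹11,000 (q = 2 of N = 61).
Shortfall ratios: (13000−11000)/13000 = 0.1538 (×2).
Squared: 0.0237 (×2).
Sum = 0.047337; P₂ = 0.047337 / 61 = 0.001.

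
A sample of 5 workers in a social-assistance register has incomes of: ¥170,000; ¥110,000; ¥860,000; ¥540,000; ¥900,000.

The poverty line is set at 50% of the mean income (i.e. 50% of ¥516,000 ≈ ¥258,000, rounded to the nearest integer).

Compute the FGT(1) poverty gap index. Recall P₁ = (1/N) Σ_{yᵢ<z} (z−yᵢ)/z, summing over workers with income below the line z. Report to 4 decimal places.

0.1829

Poor units: ¥110,000, ¥170,000 (q = 2 of N = 5).
Gap ratios (z−y)/z: (258000−110000)/258000 = 0.5736; (258000−170000)/258000 = 0.3411.
Sum of shortfalls = 0.914729; P₁ averages over all N: 0.914729 / 5 = 0.1829.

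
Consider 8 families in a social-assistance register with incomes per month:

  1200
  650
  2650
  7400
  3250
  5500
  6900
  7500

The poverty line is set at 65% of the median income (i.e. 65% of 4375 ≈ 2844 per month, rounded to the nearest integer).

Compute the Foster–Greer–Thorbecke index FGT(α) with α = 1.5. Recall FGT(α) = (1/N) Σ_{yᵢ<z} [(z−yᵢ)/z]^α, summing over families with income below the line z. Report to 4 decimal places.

Below z: 650, 1200, 2650 (q = 3 of N = 8).
Shortfall ratios: (2844−650)/2844 = 0.7714; (2844−1200)/2844 = 0.5781; (2844−2650)/2844 = 0.0682.
Raised to α = 1.5: 0.67758; 0.43950; 0.01782.
Sum = 1.134895; FGT(1.5) = 1.134895 / 8 = 0.1419.

0.1419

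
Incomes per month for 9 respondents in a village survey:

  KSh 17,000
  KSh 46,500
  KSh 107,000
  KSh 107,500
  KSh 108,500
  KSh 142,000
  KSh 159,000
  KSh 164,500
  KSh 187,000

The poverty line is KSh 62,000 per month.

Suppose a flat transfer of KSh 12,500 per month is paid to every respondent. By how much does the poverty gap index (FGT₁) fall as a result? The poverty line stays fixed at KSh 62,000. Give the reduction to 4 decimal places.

0.0448

Before: below the line — KSh 17,000, KSh 46,500; poverty gap index (FGT₁) = 0.108423.
After the KSh 12,500 transfer: below the line — KSh 29,500, KSh 59,000; poverty gap index (FGT₁) = 0.063620.
Reduction = 0.108423 − 0.063620 = 0.0448.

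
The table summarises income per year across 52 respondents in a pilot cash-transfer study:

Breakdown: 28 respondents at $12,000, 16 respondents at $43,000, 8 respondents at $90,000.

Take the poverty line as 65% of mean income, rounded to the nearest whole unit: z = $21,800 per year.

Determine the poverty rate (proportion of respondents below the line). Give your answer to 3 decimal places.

0.538

28 of the 52 respondents have income below $21,800.
H = 28/52 = 0.538.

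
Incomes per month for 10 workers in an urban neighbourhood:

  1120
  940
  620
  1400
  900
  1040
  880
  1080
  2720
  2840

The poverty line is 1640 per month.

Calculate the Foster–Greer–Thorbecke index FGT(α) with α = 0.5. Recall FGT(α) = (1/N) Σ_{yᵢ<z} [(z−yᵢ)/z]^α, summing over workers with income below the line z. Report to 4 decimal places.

0.4929

Poor units: 620, 880, 900, 940, 1040, 1080, 1120, 1400 (q = 8 of N = 10).
Gap ratios (z−y)/z: (1640−620)/1640 = 0.6220; (1640−880)/1640 = 0.4634; (1640−900)/1640 = 0.4512; (1640−940)/1640 = 0.4268; (1640−1040)/1640 = 0.3659; (1640−1080)/1640 = 0.3415; (1640−1120)/1640 = 0.3171; (1640−1400)/1640 = 0.1463.
Raised to α = 0.5: 0.78864; 0.68075; 0.67173; 0.65332; 0.60486; 0.58435; 0.56309; 0.38255.
Sum = 4.929281; FGT(0.5) = 4.929281 / 10 = 0.4929.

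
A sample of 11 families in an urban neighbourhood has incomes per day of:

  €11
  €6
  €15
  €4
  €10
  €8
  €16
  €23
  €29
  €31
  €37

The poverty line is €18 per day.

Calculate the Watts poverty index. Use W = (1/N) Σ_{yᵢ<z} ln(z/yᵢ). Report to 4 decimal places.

0.4358

Poor units: €4, €6, €8, €10, €11, €15, €16 (q = 7 of N = 11).
Log shortfalls: ln(18/4) = 1.5041; ln(18/6) = 1.0986; ln(18/8) = 0.8109; ln(18/10) = 0.5878; ln(18/11) = 0.4925; ln(18/15) = 0.1823; ln(18/16) = 0.1178.
W = 4.793988 / 11 = 0.4358.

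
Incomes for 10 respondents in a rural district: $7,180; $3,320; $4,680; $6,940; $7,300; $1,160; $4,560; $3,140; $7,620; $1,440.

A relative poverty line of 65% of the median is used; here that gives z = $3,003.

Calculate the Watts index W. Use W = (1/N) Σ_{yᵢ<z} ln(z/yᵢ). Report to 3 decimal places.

0.169

Below z: $1,160, $1,440 (q = 2 of N = 10).
Log gaps: ln(3003/1160) = 0.9512; ln(3003/1440) = 0.7350.
W = 1.686160 / 10 = 0.169.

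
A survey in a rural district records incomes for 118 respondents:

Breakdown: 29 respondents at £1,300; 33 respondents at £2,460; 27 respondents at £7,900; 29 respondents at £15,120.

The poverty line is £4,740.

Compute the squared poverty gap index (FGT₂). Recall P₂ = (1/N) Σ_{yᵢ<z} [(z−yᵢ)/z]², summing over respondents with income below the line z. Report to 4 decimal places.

0.1941

Incomes under z: 29×£1,300, 33×£2,460 (q = 62 of N = 118).
Relative gaps: (4740−1300)/4740 = 0.7257 (×29); (4740−2460)/4740 = 0.4810 (×33).
Squared: 0.5267 (×29); 0.2314 (×33).
Sum = 22.909505; P₂ = 22.909505 / 118 = 0.1941.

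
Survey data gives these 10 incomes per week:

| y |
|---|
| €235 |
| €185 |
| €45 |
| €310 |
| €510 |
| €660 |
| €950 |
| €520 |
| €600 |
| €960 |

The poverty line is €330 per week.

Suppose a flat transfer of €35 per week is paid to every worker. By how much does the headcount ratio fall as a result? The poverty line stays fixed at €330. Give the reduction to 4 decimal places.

Before: below the line — €45, €185, €235, €310; headcount ratio = 0.400000.
After the €35 transfer: below the line — €80, €220, €270; headcount ratio = 0.300000.
Reduction = 0.400000 − 0.300000 = 0.1000.

0.1000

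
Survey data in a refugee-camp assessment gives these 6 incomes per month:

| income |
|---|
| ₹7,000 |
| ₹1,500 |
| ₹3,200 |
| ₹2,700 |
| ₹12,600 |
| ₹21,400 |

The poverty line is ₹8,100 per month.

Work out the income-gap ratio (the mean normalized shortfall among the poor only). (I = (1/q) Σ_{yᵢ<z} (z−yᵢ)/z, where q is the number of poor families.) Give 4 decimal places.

0.5556

Below z: ₹1,500, ₹2,700, ₹3,200, ₹7,000 (q = 4 of N = 6).
Relative gaps: 0.8148, 0.6667, 0.6049, 0.1358; sum = 2.222222.
The income-gap ratio divides by q (the poor only): 2.222222 / 4 = 0.5556.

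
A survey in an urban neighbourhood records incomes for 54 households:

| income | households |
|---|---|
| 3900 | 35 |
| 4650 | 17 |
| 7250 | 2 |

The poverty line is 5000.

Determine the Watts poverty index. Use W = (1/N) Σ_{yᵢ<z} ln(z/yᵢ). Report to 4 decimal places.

Below the line: 35×3900, 17×4650 (q = 52 of N = 54).
Log shortfalls: ln(5000/3900) = 0.2485 (×35); ln(5000/4650) = 0.0726 (×17).
W = 9.929849 / 54 = 0.1839.

0.1839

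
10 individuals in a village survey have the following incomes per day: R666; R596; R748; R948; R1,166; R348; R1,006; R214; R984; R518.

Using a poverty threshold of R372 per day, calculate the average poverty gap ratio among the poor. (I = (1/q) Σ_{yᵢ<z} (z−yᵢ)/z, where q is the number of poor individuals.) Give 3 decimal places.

0.245

Poor units: R214, R348 (q = 2 of N = 10).
Relative gaps: 0.4247, 0.0645; sum = 0.489247.
The income-gap ratio divides by q (the poor only): 0.489247 / 2 = 0.245.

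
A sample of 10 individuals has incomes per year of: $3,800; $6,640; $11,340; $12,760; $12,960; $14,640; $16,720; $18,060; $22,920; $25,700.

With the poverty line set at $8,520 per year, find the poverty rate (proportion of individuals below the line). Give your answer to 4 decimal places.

2 of the 10 individuals have income below $8,520.
H = 2/10 = 0.2000.

0.2000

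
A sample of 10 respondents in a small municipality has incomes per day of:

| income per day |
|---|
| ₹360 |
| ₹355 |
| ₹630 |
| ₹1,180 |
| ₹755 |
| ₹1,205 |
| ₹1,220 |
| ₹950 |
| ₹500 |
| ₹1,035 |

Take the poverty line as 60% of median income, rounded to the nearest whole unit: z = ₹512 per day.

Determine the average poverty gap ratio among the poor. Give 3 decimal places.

Poor units: ₹355, ₹360, ₹500 (q = 3 of N = 10).
Relative gaps: 0.3066, 0.2969, 0.0234; sum = 0.626953.
The income-gap ratio divides by q (the poor only): 0.626953 / 3 = 0.209.

0.209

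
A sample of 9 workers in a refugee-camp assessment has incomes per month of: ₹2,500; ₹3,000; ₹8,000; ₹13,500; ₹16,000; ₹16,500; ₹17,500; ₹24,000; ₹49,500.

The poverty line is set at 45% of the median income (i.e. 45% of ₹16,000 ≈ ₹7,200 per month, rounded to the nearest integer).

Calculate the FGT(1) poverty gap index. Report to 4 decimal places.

0.1373

Incomes under z: ₹2,500, ₹3,000 (q = 2 of N = 9).
Relative gaps: (7200−2500)/7200 = 0.6528; (7200−3000)/7200 = 0.5833.
Σ = 1.236111. Dividing by the full population N = 9 gives P₁ = 0.1373.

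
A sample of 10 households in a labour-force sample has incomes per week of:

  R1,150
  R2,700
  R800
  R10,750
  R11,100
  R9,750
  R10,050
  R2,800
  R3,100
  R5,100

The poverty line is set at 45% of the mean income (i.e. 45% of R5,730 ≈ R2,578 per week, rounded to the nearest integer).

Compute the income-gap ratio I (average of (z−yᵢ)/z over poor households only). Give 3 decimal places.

Incomes under z: R800, R1,150 (q = 2 of N = 10).
Shortfall ratios (z−y)/z: 0.6897, 0.5539; sum = 1.243600.
The income-gap ratio divides by q (the poor only): 1.243600 / 2 = 0.622.

0.622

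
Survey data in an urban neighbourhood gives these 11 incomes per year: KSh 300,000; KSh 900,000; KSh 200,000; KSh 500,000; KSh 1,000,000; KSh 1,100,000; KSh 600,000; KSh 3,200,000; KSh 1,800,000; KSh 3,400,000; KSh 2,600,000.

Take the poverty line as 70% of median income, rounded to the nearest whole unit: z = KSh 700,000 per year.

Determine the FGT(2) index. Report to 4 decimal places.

Poor units: KSh 200,000, KSh 300,000, KSh 500,000, KSh 600,000 (q = 4 of N = 11).
Gap ratios (z−y)/z: (700000−200000)/700000 = 0.7143; (700000−300000)/700000 = 0.5714; (700000−500000)/700000 = 0.2857; (700000−600000)/700000 = 0.1429.
Squared: 0.5102; 0.3265; 0.0816; 0.0204.
Sum = 0.938776; P₂ = 0.938776 / 11 = 0.0853.

0.0853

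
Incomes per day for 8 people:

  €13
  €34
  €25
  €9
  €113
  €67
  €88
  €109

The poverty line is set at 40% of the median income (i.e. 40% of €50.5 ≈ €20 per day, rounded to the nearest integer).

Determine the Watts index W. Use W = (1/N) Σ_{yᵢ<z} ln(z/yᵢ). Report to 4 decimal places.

0.1537

Below the line: €9, €13 (q = 2 of N = 8).
Log gaps: ln(20/9) = 0.7985; ln(20/13) = 0.4308.
W = 1.229291 / 8 = 0.1537.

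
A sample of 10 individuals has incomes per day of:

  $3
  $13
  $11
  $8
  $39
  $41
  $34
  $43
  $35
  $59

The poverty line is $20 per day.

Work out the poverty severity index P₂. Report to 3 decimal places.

0.141

Poor units: $3, $8, $11, $13 (q = 4 of N = 10).
Normalized shortfalls: (20−3)/20 = 0.8500; (20−8)/20 = 0.6000; (20−11)/20 = 0.4500; (20−13)/20 = 0.3500.
Squared: 0.7225; 0.3600; 0.2025; 0.1225.
Sum = 1.407500; P₂ = 1.407500 / 10 = 0.141.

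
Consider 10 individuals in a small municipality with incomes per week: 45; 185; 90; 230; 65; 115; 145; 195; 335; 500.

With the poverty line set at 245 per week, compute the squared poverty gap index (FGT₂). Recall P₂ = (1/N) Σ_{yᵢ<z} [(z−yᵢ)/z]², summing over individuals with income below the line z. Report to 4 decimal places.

0.2160

Incomes under z: 45, 65, 90, 115, 145, 185, 195, 230 (q = 8 of N = 10).
Shortfall ratios: (245−45)/245 = 0.8163; (245−65)/245 = 0.7347; (245−90)/245 = 0.6327; (245−115)/245 = 0.5306; (245−145)/245 = 0.4082; (245−185)/245 = 0.2449; (245−195)/245 = 0.2041; (245−230)/245 = 0.0612.
Squared: 0.6664; 0.5398; 0.4002; 0.2815; 0.1666; 0.0600; 0.0416; 0.0037.
Sum = 2.159933; P₂ = 2.159933 / 10 = 0.2160.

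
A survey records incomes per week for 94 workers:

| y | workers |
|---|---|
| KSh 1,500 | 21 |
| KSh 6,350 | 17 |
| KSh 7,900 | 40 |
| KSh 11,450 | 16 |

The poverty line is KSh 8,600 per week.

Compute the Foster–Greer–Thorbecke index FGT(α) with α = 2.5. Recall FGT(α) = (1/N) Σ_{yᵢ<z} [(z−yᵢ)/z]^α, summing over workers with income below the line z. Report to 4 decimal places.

0.1455

Below the line: 21×KSh 1,500, 17×KSh 6,350, 40×KSh 7,900 (q = 78 of N = 94).
Shortfall ratios: (8600−1500)/8600 = 0.8256 (×21); (8600−6350)/8600 = 0.2616 (×17); (8600−7900)/8600 = 0.0814 (×40).
Raised to α = 2.5: 0.61930 (×21); 0.03501 (×17); 0.00189 (×40).
Sum = 13.676061; FGT(2.5) = 13.676061 / 94 = 0.1455.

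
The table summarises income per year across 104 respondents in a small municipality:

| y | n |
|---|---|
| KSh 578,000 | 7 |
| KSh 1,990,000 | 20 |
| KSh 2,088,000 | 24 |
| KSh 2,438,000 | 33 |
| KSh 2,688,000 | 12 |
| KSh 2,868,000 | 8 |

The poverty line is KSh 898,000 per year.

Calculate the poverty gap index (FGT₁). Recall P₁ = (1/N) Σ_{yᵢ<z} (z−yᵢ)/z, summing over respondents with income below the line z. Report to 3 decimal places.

Below the line: 7×KSh 578,000 (q = 7 of N = 104).
Shortfall ratios: (898000−578000)/898000 = 0.3563 (×7).
Sum of shortfalls = 2.494432; P₁ averages over all N: 2.494432 / 104 = 0.024.

0.024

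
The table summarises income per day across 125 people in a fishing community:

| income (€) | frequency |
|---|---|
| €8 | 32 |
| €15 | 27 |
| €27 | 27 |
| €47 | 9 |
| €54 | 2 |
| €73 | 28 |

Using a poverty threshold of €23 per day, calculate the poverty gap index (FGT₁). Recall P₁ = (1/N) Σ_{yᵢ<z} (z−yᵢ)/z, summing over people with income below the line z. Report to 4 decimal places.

0.2421

Poor units: 32×€8, 27×€15 (q = 59 of N = 125).
Normalized shortfalls: (23−8)/23 = 0.6522 (×32); (23−15)/23 = 0.3478 (×27).
Sum of shortfalls = 30.260870; P₁ averages over all N: 30.260870 / 125 = 0.2421.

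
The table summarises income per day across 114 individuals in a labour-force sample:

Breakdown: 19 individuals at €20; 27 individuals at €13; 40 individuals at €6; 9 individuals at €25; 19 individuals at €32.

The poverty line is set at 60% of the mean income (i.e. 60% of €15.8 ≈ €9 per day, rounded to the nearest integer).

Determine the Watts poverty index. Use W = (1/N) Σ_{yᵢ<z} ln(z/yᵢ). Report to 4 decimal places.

0.1423

Below the line: 40×€6 (q = 40 of N = 114).
Log gaps: ln(9/6) = 0.4055 (×40).
W = 16.218604 / 114 = 0.1423.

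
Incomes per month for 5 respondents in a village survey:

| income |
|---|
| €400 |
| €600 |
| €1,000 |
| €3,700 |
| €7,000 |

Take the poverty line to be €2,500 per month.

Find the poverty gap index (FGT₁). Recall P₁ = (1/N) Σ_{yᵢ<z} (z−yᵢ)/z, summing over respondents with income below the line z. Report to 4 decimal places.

Below the line: €400, €600, €1,000 (q = 3 of N = 5).
Gap ratios (z−y)/z: (2500−400)/2500 = 0.8400; (2500−600)/2500 = 0.7600; (2500−1000)/2500 = 0.6000.
Sum of shortfalls = 2.200000; P₁ averages over all N: 2.200000 / 5 = 0.4400.

0.4400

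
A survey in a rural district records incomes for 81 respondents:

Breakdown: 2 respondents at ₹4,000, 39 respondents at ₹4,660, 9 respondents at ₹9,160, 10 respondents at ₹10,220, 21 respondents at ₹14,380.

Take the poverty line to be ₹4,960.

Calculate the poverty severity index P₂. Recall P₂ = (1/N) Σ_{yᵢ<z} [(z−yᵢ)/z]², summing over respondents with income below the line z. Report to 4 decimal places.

0.0027

Poor units: 2×₹4,000, 39×₹4,660 (q = 41 of N = 81).
Normalized shortfalls: (4960−4000)/4960 = 0.1935 (×2); (4960−4660)/4960 = 0.0605 (×39).
Squared: 0.0375 (×2); 0.0037 (×39).
Sum = 0.217596; P₂ = 0.217596 / 81 = 0.0027.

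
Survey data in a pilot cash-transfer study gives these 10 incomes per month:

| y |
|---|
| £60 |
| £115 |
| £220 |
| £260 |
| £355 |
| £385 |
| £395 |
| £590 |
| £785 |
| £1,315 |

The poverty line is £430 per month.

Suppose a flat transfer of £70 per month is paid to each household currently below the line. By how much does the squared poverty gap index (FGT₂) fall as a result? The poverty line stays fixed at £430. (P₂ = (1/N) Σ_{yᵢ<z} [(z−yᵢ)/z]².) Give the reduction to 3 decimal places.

Before: below the line — £60, £115, £220, £260, £355, £385, £395; squared poverty gap index (FGT₂) = 0.17198.
After the £70 transfer: below the line — £130, £185, £290, £330, £425; squared poverty gap index (FGT₂) = 0.09716.
Reduction = 0.17198 − 0.09716 = 0.075.

0.075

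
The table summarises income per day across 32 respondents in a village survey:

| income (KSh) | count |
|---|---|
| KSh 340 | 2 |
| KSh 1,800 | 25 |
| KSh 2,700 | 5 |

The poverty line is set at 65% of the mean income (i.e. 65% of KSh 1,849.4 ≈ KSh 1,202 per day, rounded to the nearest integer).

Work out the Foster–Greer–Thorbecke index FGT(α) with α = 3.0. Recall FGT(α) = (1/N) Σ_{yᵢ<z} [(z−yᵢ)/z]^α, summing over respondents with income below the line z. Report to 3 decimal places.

0.023

Poor units: 2×KSh 340 (q = 2 of N = 32).
Shortfall ratios: (1202−340)/1202 = 0.7171 (×2).
Raised to α = 3.0: 0.36881 (×2).
Sum = 0.737630; FGT(3.0) = 0.737630 / 32 = 0.023.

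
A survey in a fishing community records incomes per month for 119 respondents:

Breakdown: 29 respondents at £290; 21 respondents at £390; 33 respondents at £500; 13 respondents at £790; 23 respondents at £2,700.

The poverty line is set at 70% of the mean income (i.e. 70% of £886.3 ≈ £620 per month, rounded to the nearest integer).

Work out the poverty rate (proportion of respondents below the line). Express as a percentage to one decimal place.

69.7%

83 of the 119 respondents have income below £620.
H = 83/119 = 69.7%.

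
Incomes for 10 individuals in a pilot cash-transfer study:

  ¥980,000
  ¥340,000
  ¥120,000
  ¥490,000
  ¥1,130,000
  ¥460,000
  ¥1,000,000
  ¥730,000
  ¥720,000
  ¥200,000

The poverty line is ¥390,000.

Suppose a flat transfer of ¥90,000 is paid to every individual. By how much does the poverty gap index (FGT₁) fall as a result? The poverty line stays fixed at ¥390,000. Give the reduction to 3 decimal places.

Before: below the line — ¥120,000, ¥200,000, ¥340,000; poverty gap index (FGT₁) = 0.13077.
After the ¥90,000 transfer: below the line — ¥210,000, ¥290,000; poverty gap index (FGT₁) = 0.07179.
Reduction = 0.13077 − 0.07179 = 0.059.

0.059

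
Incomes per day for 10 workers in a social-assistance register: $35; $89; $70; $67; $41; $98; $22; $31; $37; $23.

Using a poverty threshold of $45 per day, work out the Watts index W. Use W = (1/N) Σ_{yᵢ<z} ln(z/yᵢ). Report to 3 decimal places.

Below the line: $22, $23, $31, $35, $37, $41 (q = 6 of N = 10).
Log gaps: ln(45/22) = 0.7156; ln(45/23) = 0.6712; ln(45/31) = 0.3727; ln(45/35) = 0.2513; ln(45/37) = 0.1957; ln(45/41) = 0.0931.
W = 2.299613 / 10 = 0.230.

0.230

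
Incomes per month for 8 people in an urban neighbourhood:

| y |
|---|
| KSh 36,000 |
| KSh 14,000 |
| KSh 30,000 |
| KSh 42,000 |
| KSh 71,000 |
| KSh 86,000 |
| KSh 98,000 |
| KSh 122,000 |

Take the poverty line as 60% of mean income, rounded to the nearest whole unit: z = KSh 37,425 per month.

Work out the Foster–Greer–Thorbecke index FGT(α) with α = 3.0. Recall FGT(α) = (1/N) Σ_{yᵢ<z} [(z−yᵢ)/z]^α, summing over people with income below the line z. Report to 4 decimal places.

0.0316

Below the line: KSh 14,000, KSh 30,000, KSh 36,000 (q = 3 of N = 8).
Shortfall ratios: (37425−14000)/37425 = 0.6259; (37425−30000)/37425 = 0.1984; (37425−36000)/37425 = 0.0381.
Raised to α = 3.0: 0.24522; 0.00781; 0.00006.
Sum = 0.253083; FGT(3.0) = 0.253083 / 8 = 0.0316.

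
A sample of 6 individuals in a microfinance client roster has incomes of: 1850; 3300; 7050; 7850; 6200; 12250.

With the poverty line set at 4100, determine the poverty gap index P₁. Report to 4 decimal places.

Poor units: 1850, 3300 (q = 2 of N = 6).
Gap ratios (z−y)/z: (4100−1850)/4100 = 0.5488; (4100−3300)/4100 = 0.1951.
Sum of shortfalls = 0.743902; P₁ averages over all N: 0.743902 / 6 = 0.1240.

0.1240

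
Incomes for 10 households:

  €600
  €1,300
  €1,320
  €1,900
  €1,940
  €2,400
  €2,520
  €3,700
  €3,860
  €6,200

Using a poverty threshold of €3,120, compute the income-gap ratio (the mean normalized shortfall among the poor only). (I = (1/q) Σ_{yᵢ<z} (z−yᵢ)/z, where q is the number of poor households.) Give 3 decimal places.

Below z: €600, €1,300, €1,320, €1,900, €1,940, €2,400, €2,520 (q = 7 of N = 10).
Relative gaps: 0.8077, 0.5833, 0.5769, 0.3910, 0.3782, 0.2308, 0.1923; sum = 3.160256.
I averages over the q = 7 poor units only: 3.160256 / 7 = 0.451.

0.451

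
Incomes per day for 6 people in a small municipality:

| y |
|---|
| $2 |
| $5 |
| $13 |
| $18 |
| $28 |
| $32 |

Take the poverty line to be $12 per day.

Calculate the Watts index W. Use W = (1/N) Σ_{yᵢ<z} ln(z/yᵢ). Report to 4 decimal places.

Incomes under z: $2, $5 (q = 2 of N = 6).
Log shortfalls: ln(12/2) = 1.7918; ln(12/5) = 0.8755.
W = 2.667228 / 6 = 0.4445.

0.4445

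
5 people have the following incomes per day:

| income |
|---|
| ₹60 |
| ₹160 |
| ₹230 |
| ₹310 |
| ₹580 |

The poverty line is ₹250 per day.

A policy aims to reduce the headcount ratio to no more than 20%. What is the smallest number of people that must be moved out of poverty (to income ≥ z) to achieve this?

Currently q = 3 of N = 5 are below the line (H = 0.600).
A headcount ratio of at most 20% allows at most ⌊0.20 × 5⌋ = 1 poor people.
So at least 3 − 1 = 2 must be lifted.

2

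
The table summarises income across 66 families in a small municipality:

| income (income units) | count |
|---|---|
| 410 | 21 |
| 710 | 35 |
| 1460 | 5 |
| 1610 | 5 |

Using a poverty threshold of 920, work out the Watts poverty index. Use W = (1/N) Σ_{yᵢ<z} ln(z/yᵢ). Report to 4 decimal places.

0.3946

Below z: 21×410, 35×710 (q = 56 of N = 66).
ln(z/y) terms: ln(920/410) = 0.8082 (×21); ln(920/710) = 0.2591 (×35).
W = 26.041351 / 66 = 0.3946.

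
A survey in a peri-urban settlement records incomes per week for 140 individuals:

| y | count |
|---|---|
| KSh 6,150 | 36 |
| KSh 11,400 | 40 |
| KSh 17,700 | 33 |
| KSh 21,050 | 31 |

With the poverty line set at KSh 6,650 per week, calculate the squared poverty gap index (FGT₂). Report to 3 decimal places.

0.001

Below z: 36×KSh 6,150 (q = 36 of N = 140).
Shortfall ratios: (6650−6150)/6650 = 0.0752 (×36).
Squared: 0.0057 (×36).
Sum = 0.203516; P₂ = 0.203516 / 140 = 0.001.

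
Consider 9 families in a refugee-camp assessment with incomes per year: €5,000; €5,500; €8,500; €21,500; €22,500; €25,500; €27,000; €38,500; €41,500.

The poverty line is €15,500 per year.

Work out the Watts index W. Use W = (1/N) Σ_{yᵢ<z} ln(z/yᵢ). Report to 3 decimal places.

0.308

Incomes under z: €5,000, €5,500, €8,500 (q = 3 of N = 9).
Log shortfalls: ln(15500/5000) = 1.1314; ln(15500/5500) = 1.0361; ln(15500/8500) = 0.6008.
W = 2.768268 / 9 = 0.308.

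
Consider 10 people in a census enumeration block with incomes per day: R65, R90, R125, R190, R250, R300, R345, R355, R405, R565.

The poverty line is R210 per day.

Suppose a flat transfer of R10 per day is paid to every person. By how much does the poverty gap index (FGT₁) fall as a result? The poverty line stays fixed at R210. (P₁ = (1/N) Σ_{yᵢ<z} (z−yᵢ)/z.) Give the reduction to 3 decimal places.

0.019

Before: below the line — R65, R90, R125, R190; poverty gap index (FGT₁) = 0.17619.
After the R10 transfer: below the line — R75, R100, R135, R200; poverty gap index (FGT₁) = 0.15714.
Reduction = 0.17619 − 0.15714 = 0.019.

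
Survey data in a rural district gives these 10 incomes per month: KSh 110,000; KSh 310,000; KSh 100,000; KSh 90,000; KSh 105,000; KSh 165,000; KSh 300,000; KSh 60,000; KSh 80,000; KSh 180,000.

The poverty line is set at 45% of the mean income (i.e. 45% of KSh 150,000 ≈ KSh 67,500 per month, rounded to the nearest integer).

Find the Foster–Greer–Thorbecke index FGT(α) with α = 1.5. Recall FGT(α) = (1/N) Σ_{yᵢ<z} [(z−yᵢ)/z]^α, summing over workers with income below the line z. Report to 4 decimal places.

0.0037

Below z: KSh 60,000 (q = 1 of N = 10).
Shortfall ratios: (67500−60000)/67500 = 0.1111.
Raised to α = 1.5: 0.03704.
Sum = 0.037037; FGT(1.5) = 0.037037 / 10 = 0.0037.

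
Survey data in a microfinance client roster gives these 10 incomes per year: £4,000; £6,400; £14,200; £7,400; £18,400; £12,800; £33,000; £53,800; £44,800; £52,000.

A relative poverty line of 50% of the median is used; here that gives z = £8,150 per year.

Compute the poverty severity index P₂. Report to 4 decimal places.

0.0314

Below the line: £4,000, £6,400, £7,400 (q = 3 of N = 10).
Gap ratios (z−y)/z: (8150−4000)/8150 = 0.5092; (8150−6400)/8150 = 0.2147; (8150−7400)/8150 = 0.0920.
Squared: 0.2593; 0.0461; 0.0085.
Sum = 0.313862; P₂ = 0.313862 / 10 = 0.0314.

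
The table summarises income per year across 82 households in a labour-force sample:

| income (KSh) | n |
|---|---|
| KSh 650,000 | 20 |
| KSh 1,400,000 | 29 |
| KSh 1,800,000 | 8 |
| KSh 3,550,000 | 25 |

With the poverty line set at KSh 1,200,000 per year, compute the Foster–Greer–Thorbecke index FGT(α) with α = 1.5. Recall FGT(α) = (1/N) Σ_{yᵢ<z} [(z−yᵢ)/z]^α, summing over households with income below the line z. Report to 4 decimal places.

0.0757

Below z: 20×KSh 650,000 (q = 20 of N = 82).
Shortfall ratios: (1200000−650000)/1200000 = 0.4583 (×20).
Raised to α = 1.5: 0.31029 (×20).
Sum = 6.205863; FGT(1.5) = 6.205863 / 82 = 0.0757.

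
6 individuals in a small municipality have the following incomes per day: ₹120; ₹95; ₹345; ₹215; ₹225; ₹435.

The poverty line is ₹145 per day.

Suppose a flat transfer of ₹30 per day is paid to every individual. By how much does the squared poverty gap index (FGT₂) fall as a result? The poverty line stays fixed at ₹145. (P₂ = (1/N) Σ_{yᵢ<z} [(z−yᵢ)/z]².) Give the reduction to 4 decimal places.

0.0216

Before: below the line — ₹95, ₹120; squared poverty gap index (FGT₂) = 0.024772.
After the ₹30 transfer: below the line — ₹125; squared poverty gap index (FGT₂) = 0.003171.
Reduction = 0.024772 − 0.003171 = 0.0216.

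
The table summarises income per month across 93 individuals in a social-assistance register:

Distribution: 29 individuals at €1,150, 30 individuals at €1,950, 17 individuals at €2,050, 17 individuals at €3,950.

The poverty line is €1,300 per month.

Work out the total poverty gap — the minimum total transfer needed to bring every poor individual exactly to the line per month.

€4,350

Below z: 29×€1,150 (q = 29 of N = 93).
Individual gaps: 29×(1300−1150) = 4350.
Aggregate gap = €4,350.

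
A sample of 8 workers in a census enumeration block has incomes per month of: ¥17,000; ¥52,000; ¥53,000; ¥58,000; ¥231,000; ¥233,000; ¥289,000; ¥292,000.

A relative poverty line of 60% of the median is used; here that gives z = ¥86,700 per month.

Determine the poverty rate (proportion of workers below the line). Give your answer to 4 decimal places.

0.5000

4 of the 8 workers have income below ¥86,700.
H = 4/8 = 0.5000.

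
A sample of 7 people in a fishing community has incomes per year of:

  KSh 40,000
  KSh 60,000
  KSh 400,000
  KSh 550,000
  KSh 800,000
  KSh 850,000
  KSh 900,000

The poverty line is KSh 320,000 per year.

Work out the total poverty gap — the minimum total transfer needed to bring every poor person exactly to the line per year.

KSh 540,000

Below z: KSh 40,000, KSh 60,000 (q = 2 of N = 7).
Individual gaps: 320000−40000 = 280000; 320000−60000 = 260000.
Aggregate gap = KSh 540,000.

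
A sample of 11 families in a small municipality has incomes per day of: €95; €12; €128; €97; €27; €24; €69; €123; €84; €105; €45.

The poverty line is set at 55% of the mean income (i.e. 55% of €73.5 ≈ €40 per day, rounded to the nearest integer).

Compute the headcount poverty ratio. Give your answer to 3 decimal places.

3 of the 11 families have income below €40.
H = 3/11 = 0.273.

0.273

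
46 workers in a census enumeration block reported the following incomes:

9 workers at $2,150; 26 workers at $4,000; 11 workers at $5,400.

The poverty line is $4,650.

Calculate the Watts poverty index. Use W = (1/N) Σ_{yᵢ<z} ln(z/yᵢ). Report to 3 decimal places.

Poor units: 9×$2,150, 26×$4,000 (q = 35 of N = 46).
Log shortfalls: ln(4650/2150) = 0.7714 (×9); ln(4650/4000) = 0.1506 (×26).
W = 10.857489 / 46 = 0.236.

0.236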